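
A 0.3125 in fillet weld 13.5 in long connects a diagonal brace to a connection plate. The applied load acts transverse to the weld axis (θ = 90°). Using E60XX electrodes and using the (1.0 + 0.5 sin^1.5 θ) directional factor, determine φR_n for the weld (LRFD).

E60XX → F_EXX = 60 ksi.
t_e = 0.707 × 0.3125 = 0.2209 in; A_we = 0.2209 × 13.5 = 2.983 in².
Directional factor: 1.0 + 0.5 sin^1.5(90°) = 1.5.
F_nw = 0.6 × 60 × 1.5 = 54 ksi.
φR_n = 0.75 × 54 × 2.983 = 120.8 kip.

φR_n ≈ 121 kip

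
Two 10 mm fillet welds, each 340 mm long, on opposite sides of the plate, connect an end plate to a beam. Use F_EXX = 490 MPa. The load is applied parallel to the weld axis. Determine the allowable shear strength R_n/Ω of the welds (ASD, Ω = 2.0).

R_n/Ω ≈ 707 kN

Effective throat t_e = 0.707 × 10 = 7.07 mm.
Total length L = 680 mm; A_we = 7.07 × 680 = 4808 mm².
F_nw = 0.6 F_EXX = 0.6 × 490 = 294 MPa.
R_n = 294 × 4808 × 10⁻³ = 1413 kN; R_n/Ω = 1413/2.0 = 706.7 kN.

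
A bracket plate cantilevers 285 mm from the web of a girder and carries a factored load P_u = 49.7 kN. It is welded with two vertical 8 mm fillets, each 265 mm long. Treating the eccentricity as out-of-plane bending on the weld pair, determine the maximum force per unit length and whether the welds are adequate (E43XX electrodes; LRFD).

E43XX → F_EXX = 430 MPa.
L_w = 2 × 265 = 530 mm; section modulus (unit throat) S = 2 × L²/6 = 23410 mm².
Direct shear f_v = P/L_w = 49.7×10³/530 = 93.77 N/mm.
Moment M = P × e = 49.7×10³ × 285 = 14164000 N·mm; bending f_b = M/S = 605.1 N/mm.
f_max = √(f_v² + f_b²) = √(93.77² + 605.1²) = 612.3 N/mm.
φr_n = 0.75 × 0.6 × 430 × (0.707 × 8) = 1094 N/mm → adequate.

f_max ≈ 612 N/mm; adequate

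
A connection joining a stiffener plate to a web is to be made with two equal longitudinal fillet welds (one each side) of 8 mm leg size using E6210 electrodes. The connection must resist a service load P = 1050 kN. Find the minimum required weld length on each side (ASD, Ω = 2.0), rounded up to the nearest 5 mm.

L = 500 mm on each side

E62XX → F_EXX = 620 MPa.
Throat t_e = 0.707 × 8 = 5.656 mm.
r_n/Ω = (0.6 × 620 × 5.656) / 2.0 = 1052 N/mm = 1.052 kN/mm.
L_req = P / (r_n/Ω) = 1050 / 1.052 = 998.1 mm total.
Per side: 998.1 / 2 = 499 mm.
Round up → use L = 500 mm on each side.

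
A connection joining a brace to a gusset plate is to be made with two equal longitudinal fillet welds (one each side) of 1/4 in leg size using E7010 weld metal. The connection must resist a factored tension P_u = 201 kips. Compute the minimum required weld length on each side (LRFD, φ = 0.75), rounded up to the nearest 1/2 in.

L = 18.5 in on each side

E70XX → F_EXX = 70 ksi.
Throat t_e = 0.707 × 0.25 = 0.1767 in.
φr_n = 0.75 × 0.6 × 70 × 0.1767 = 5.568 kips/in.
L_req = P_u / φr_n = 201 / 5.568 = 36.1 in total.
Per side: 36.1 / 2 = 18.05 in.
Round up → use L = 18.5 in on each side.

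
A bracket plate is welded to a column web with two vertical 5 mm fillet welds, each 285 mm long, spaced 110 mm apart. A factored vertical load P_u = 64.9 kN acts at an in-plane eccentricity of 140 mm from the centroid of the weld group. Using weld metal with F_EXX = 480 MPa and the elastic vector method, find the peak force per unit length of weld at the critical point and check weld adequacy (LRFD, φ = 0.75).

Total weld length L_w = 570 mm. Treat welds as unit-width lines.
Polar moment about centroid: J = 2[d³/12 + d(b/2)²] = 2[285³/12 + 285×55²] = 5582000 mm³.
Direct shear f_v = P/L_w = 64.9×10³ / 570 = 113.9 N/mm (vertical).
Torsion M = P·e = 64.9×10³ × 140 = 9086000 N·mm.
Critical point at (x, y) = (55, 142.5) from centroid. f_tx = M·y/J = 231.9 N/mm; f_ty = M·x/J = 89.52 N/mm.
Resultant f_max = √[f_tx² + (f_v + f_ty)²] = √[231.9² + (113.9 + 89.52)²] = 308.5 N/mm.
Capacity per unit length: φr_n = 0.75 × 0.6 × 480 × (0.707 × 5) = 763.6 N/mm.
308.5 ≤ 763.6 → adequate.

f_max ≈ 308 N/mm; adequate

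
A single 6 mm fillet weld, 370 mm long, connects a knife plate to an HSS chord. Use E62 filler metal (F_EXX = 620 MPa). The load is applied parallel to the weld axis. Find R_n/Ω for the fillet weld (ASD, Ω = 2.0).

R_n/Ω ≈ 292 kN

Effective throat t_e = 0.707 × 6 = 4.242 mm.
Total length L = 370 mm; A_we = 4.242 × 370 = 1570 mm².
F_nw = 0.6 F_EXX = 0.6 × 620 = 372 MPa.
R_n = 372 × 1570 × 10⁻³ = 583.9 kN; R_n/Ω = 583.9/2.0 = 291.9 kN.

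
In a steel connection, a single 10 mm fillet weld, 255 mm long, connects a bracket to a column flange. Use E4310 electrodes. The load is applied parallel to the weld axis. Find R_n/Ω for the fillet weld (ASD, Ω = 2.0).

R_n/Ω ≈ 233 kN

E43XX → F_EXX = 430 MPa.
Effective throat t_e = 0.707 × 10 = 7.07 mm.
Total length L = 255 mm; A_we = 7.07 × 255 = 1803 mm².
F_nw = 0.6 F_EXX = 0.6 × 430 = 258 MPa.
R_n = 258 × 1803 × 10⁻³ = 465.1 kN; R_n/Ω = 465.1/2.0 = 232.6 kN.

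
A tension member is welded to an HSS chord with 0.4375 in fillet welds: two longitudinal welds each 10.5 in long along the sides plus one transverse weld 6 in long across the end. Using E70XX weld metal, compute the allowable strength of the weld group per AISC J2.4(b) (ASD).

R_n/Ω ≈ 175 kip

E70XX → F_EXX = 70 ksi.
t_e = 0.707 × 0.4375 = 0.3093 in.
R_nwl = 0.6 × 70 × 0.3093 × 21 = 272.8 kip (longitudinal, 2 welds).
R_nwt = 0.6 × 70 × 0.3093 × 6 = 77.95 kip (transverse, base value).
(i) R_nwl + R_nwt = 350.8 kip; (ii) 0.85 R_nwl + 1.5 R_nwt = 348.8 kip.
R_n = max = 350.8 kip [governs: (i)]; R_n/Ω = 175.4 kip.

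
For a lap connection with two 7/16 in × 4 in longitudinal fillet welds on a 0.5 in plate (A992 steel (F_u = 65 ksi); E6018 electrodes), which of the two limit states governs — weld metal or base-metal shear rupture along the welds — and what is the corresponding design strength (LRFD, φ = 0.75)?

φR_n ≈ 66.8 kips (weld metal governs)

E60XX → F_EXX = 60 ksi.
t_e = 0.707 × 0.4375 = 0.3093 in; L = 8 in.
Weld metal: φR_n = 0.75 × 0.6 × 60 × 0.3093 × 8 = 66.81 kips.
Base metal (shear rupture): φR_n = 0.75 × 0.6 × 65 × 0.5 × 8 = 117 kips.
Governing: weld metal.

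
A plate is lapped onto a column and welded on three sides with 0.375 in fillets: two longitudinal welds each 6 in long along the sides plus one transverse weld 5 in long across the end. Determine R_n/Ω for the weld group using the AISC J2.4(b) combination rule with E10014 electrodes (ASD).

E100XX → F_EXX = 100 ksi.
t_e = 0.707 × 0.375 = 0.2651 in.
R_nwl = 0.6 × 100 × 0.2651 × 12 = 190.9 kips (longitudinal, 2 welds).
R_nwt = 0.6 × 100 × 0.2651 × 5 = 79.54 kips (transverse, base value).
(i) R_nwl + R_nwt = 270.4 kips; (ii) 0.85 R_nwl + 1.5 R_nwt = 281.6 kips.
R_n = max = 281.6 kips [governs: (ii)]; R_n/Ω = 140.8 kips.

R_n/Ω ≈ 141 kips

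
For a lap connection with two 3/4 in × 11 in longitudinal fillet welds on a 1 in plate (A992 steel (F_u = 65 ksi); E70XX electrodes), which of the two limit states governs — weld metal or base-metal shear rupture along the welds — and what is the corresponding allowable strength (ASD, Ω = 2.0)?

E70XX → F_EXX = 70 ksi.
t_e = 0.707 × 0.75 = 0.5302 in; L = 22 in.
Weld metal: R_n/Ω = (1/2.0) × 0.6 × 70 × 0.5302 × 22 = 245 kips.
Base metal (shear rupture): R_n/Ω = (1/2.0) × 0.6 × 65 × 1 × 22 = 429 kips.
Governing: weld metal.

R_n/Ω ≈ 245 kips (weld metal governs)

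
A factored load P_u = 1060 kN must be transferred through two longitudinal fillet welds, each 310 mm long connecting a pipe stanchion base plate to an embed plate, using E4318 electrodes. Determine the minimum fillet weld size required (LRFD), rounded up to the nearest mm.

w = 13 mm

E43XX → F_EXX = 430 MPa.
Total weld length L = 620 mm.
Required throat t_e = P_u / (φ × 0.6 F_EXX × L) = 1060 / (0.75 × 0.6 × 430 × 620 × 10⁻³) = 8.836 mm.
Required leg w = t_e / 0.707 = 12.5 mm → use 13 mm.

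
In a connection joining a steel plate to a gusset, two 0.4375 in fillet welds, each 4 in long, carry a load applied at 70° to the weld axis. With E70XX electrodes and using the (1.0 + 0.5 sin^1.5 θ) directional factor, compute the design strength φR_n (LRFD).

E70XX → F_EXX = 70 ksi.
t_e = 0.707 × 0.4375 = 0.3093 in; A_we = 0.3093 × 8 = 2.474 in².
Directional factor: 1.0 + 0.5 sin^1.5(70°) = 1.455.
F_nw = 0.6 × 70 × 1.455 = 61.13 ksi.
φR_n = 0.75 × 61.13 × 2.474 = 113.4 kips.

φR_n ≈ 113 kips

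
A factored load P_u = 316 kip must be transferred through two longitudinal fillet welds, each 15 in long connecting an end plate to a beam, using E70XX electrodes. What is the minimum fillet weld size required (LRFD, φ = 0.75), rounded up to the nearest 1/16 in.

w = 1/2 in

E70XX → F_EXX = 70 ksi.
Total weld length L = 30 in.
Required throat t_e = P_u / (φ × 0.6 F_EXX × L) = 316 / (0.75 × 0.6 × 70 × 30) = 0.3344 in.
Required leg w = t_e / 0.707 = 0.473 in → use 1/2 in.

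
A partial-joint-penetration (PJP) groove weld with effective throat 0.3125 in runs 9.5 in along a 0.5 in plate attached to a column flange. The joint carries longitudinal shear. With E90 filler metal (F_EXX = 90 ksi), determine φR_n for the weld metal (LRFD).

φR_n ≈ 120 kip

Effective throat (given) t_e = 0.3125 in.
A_we = 0.3125 × 9.5 = 2.969 in².
F_nw = 0.6 F_EXX = 54 ksi.
φR_n = 0.75 × 54 × 2.969 = 120.2 kip.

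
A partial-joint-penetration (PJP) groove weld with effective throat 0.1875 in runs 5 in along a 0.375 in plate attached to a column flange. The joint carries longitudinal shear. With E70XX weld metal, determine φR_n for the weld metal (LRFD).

φR_n ≈ 29.5 kips

E70XX → F_EXX = 70 ksi.
Effective throat (given) t_e = 0.1875 in.
A_we = 0.1875 × 5 = 0.9375 in².
F_nw = 0.6 F_EXX = 42 ksi.
φR_n = 0.75 × 42 × 0.9375 = 29.53 kips.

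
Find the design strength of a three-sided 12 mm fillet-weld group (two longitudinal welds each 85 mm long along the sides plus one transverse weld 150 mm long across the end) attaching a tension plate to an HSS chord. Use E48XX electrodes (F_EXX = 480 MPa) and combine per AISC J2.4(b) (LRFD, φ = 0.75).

φR_n ≈ 677 kN

t_e = 0.707 × 12 = 8.484 mm.
R_nwl = 0.6 × 480 × 8.484 × 170 × 10⁻³ = 415.4 kN (longitudinal, 2 welds).
R_nwt = 0.6 × 480 × 8.484 × 150 × 10⁻³ = 366.5 kN (transverse, base value).
(i) R_nwl + R_nwt = 781.9 kN; (ii) 0.85 R_nwl + 1.5 R_nwt = 902.8 kN.
R_n = max = 902.8 kN [governs: (ii)]; φR_n = 677.1 kN.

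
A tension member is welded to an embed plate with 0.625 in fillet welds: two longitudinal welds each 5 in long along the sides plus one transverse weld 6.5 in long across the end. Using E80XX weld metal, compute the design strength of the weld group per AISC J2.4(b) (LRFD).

E80XX → F_EXX = 80 ksi.
t_e = 0.707 × 0.625 = 0.4419 in.
R_nwl = 0.6 × 80 × 0.4419 × 10 = 212.1 kip (longitudinal, 2 welds).
R_nwt = 0.6 × 80 × 0.4419 × 6.5 = 137.9 kip (transverse, base value).
(i) R_nwl + R_nwt = 350 kip; (ii) 0.85 R_nwl + 1.5 R_nwt = 387.1 kip.
R_n = max = 387.1 kip [governs: (ii)]; φR_n = 290.3 kip.

φR_n ≈ 290 kip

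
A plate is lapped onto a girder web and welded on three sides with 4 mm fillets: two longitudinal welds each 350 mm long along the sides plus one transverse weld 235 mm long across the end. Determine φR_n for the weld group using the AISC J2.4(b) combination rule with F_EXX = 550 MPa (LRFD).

φR_n ≈ 663 kN

t_e = 0.707 × 4 = 2.828 mm.
R_nwl = 0.6 × 550 × 2.828 × 700 × 10⁻³ = 653.3 kN (longitudinal, 2 welds).
R_nwt = 0.6 × 550 × 2.828 × 235 × 10⁻³ = 219.3 kN (transverse, base value).
(i) R_nwl + R_nwt = 872.6 kN; (ii) 0.85 R_nwl + 1.5 R_nwt = 884.2 kN.
R_n = max = 884.2 kN [governs: (ii)]; φR_n = 663.2 kN.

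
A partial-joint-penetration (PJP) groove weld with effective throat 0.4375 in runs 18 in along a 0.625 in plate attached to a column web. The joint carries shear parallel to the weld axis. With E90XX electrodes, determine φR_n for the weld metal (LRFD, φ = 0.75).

E90XX → F_EXX = 90 ksi.
Effective throat (given) t_e = 0.4375 in.
A_we = 0.4375 × 18 = 7.875 in².
F_nw = 0.6 F_EXX = 54 ksi.
φR_n = 0.75 × 54 × 7.875 = 318.9 kips.

φR_n ≈ 319 kips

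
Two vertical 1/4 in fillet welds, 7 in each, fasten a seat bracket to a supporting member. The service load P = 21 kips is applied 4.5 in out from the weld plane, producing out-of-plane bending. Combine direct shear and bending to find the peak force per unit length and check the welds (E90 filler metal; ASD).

f_max ≈ 5.98 kip/in; NOT adequate

E90XX → F_EXX = 90 ksi.
L_w = 2 × 7 = 14 in; section modulus (unit throat) S = 2 × L²/6 = 16.33 in².
Direct shear f_v = P/L_w = 21/14 = 1.5 kip/in.
Moment M = P × e = 21 × 4.5 = 94.5 kip·in; bending f_b = M/S = 5.786 kip/in.
f_max = √(f_v² + f_b²) = √(1.5² + 5.786²) = 5.977 kip/in.
r_n/Ω = (1/2.0) × 0.6 × 90 × (0.707 × 0.25) = 4.772 kip/in → NOT adequate.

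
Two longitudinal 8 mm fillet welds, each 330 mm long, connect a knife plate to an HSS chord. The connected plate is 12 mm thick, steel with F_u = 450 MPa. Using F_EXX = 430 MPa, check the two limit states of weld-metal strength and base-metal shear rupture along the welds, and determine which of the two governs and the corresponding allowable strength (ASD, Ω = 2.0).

R_n/Ω ≈ 482 kN (weld metal governs)

t_e = 0.707 × 8 = 5.656 mm; L = 660 mm.
Weld metal: R_n/Ω = (1/2.0) × 0.6 × 430 × 5.656 × 660 × 10⁻³ = 481.6 kN.
Base metal (shear rupture): R_n/Ω = (1/2.0) × 0.6 × 450 × 12 × 660 × 10⁻³ = 1069 kN.
Governing: weld metal.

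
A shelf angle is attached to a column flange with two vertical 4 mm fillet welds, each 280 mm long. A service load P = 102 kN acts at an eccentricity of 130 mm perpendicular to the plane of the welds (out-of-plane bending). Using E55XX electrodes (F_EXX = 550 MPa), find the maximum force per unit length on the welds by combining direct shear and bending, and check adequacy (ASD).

L_w = 2 × 280 = 560 mm; section modulus (unit throat) S = 2 × L²/6 = 26130 mm².
Direct shear f_v = P/L_w = 102×10³/560 = 182.1 N/mm.
Moment M = P × e = 102×10³ × 130 = 13260000 N·mm; bending f_b = M/S = 507.4 N/mm.
f_max = √(f_v² + f_b²) = √(182.1² + 507.4²) = 539.1 N/mm.
r_n/Ω = (1/2.0) × 0.6 × 550 × (0.707 × 4) = 466.6 N/mm → NOT adequate.

f_max ≈ 539 N/mm; NOT adequate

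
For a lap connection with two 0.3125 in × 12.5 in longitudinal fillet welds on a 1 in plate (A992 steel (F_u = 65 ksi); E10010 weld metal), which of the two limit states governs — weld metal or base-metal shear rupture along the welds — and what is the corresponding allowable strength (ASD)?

E100XX → F_EXX = 100 ksi.
t_e = 0.707 × 0.3125 = 0.2209 in; L = 25 in.
Weld metal: R_n/Ω = (1/2.0) × 0.6 × 100 × 0.2209 × 25 = 165.7 kip.
Base metal (shear rupture): R_n/Ω = (1/2.0) × 0.6 × 65 × 1 × 25 = 487.5 kip.
Governing: weld metal.

R_n/Ω ≈ 166 kip (weld metal governs)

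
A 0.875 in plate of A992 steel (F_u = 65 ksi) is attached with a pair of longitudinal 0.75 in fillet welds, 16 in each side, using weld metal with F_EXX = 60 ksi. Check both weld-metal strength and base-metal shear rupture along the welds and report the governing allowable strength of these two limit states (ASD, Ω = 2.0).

R_n/Ω ≈ 305 kip (weld metal governs)

t_e = 0.707 × 0.75 = 0.5302 in; L = 32 in.
Weld metal: R_n/Ω = (1/2.0) × 0.6 × 60 × 0.5302 × 32 = 305.4 kip.
Base metal (shear rupture): R_n/Ω = (1/2.0) × 0.6 × 65 × 0.875 × 32 = 546 kip.
Governing: weld metal.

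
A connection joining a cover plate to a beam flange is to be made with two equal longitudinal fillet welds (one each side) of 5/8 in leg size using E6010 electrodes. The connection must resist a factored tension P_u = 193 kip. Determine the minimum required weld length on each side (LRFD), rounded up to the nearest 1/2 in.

E60XX → F_EXX = 60 ksi.
Throat t_e = 0.707 × 0.625 = 0.4419 in.
φr_n = 0.75 × 0.6 × 60 × 0.4419 = 11.93 kip/in.
L_req = P_u / φr_n = 193 / 11.93 = 16.18 in total.
Per side: 16.18 / 2 = 8.088 in.
Round up → use L = 8.5 in on each side.

L = 8.5 in on each side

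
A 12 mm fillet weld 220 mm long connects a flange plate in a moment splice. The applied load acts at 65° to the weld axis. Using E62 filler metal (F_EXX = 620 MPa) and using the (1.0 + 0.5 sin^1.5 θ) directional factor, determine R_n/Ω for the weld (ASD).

t_e = 0.707 × 12 = 8.484 mm; A_we = 8.484 × 220 = 1866 mm².
Directional factor: 1.0 + 0.5 sin^1.5(65°) = 1.431.
F_nw = 0.6 × 620 × 1.431 = 532.5 MPa.
R_n/Ω = (532.5 × 1866) / 2.0 × 10⁻³ = 496.9 kN.

R_n/Ω ≈ 497 kN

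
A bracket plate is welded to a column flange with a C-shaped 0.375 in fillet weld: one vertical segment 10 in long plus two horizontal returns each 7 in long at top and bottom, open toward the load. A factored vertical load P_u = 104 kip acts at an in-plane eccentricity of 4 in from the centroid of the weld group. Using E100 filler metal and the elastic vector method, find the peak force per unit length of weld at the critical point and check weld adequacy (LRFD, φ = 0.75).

f_max ≈ 8.82 kip/in; adequate

E100XX → F_EXX = 100 ksi.
Total weld length L_w = 24 in. Treat welds as unit-width lines.
Centroid: x̄ = 2×7×3.5 / 24 = 2.042 in from the vertical weld.
Polar moment about centroid: J = I_x + I_y = [10³/12 + 2×7×5²] + [10×2.042² + 2(7³/12 + 7×1.458²)] = 562 in³.
Direct shear f_v = P/L_w = 104 / 24 = 4.333 kip/in (vertical).
Torsion M = P·e = 104 × 4 = 416 kip·in.
Critical point at (x, y) = (4.958, 5) from centroid. f_tx = M·y/J = 3.701 kip/in; f_ty = M·x/J = 3.67 kip/in.
Resultant f_max = √[f_tx² + (f_v + f_ty)²] = √[3.701² + (4.333 + 3.67)²] = 8.818 kip/in.
Capacity per unit length: φr_n = 0.75 × 0.6 × 100 × (0.707 × 0.375) = 11.93 kip/in.
8.818 ≤ 11.93 → adequate.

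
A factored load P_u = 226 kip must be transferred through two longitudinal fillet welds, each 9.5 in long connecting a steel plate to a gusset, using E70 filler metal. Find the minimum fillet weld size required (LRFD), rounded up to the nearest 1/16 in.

E70XX → F_EXX = 70 ksi.
Total weld length L = 19 in.
Required throat t_e = P_u / (φ × 0.6 F_EXX × L) = 226 / (0.75 × 0.6 × 70 × 19) = 0.3776 in.
Required leg w = t_e / 0.707 = 0.5341 in → use 9/16 in.

w = 9/16 in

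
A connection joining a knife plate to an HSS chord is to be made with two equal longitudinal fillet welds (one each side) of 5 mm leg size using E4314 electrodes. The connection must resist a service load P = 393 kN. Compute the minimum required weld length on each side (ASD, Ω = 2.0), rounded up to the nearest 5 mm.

L = 435 mm on each side

E43XX → F_EXX = 430 MPa.
Throat t_e = 0.707 × 5 = 3.535 mm.
r_n/Ω = (0.6 × 430 × 3.535) / 2.0 = 456 N/mm = 0.456 kN/mm.
L_req = P / (r_n/Ω) = 393 / 0.456 = 861.8 mm total.
Per side: 861.8 / 2 = 430.9 mm.
Round up → use L = 435 mm on each side.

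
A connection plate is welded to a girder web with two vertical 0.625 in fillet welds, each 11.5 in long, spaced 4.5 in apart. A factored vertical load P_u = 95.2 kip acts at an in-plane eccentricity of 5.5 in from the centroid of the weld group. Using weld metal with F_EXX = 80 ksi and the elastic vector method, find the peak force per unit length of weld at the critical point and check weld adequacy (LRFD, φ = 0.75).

Total weld length L_w = 23 in. Treat welds as unit-width lines.
Polar moment about centroid: J = 2[d³/12 + d(b/2)²] = 2[11.5³/12 + 11.5×2.25²] = 369.9 in³.
Direct shear f_v = P/L_w = 95.2 / 23 = 4.139 kip/in (vertical).
Torsion M = P·e = 95.2 × 5.5 = 523.6 kip·in.
Critical point at (x, y) = (2.25, 5.75) from centroid. f_tx = M·y/J = 8.139 kip/in; f_ty = M·x/J = 3.185 kip/in.
Resultant f_max = √[f_tx² + (f_v + f_ty)²] = √[8.139² + (4.139 + 3.185)²] = 10.95 kip/in.
Capacity per unit length: φr_n = 0.75 × 0.6 × 80 × (0.707 × 0.625) = 15.91 kip/in.
10.95 ≤ 15.91 → adequate.

f_max ≈ 10.9 kip/in; adequate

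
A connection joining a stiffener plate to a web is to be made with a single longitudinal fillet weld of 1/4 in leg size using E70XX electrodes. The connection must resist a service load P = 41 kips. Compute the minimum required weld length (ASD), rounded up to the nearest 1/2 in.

E70XX → F_EXX = 70 ksi.
Throat t_e = 0.707 × 0.25 = 0.1767 in.
r_n/Ω = (0.6 × 70 × 0.1767) / 2.0 = 3.712 kip/in.
L_req = P / (r_n/Ω) = 41 / 3.712 = 11.05 in total.
Round up → use L = 11.5 in.

L = 11.5 in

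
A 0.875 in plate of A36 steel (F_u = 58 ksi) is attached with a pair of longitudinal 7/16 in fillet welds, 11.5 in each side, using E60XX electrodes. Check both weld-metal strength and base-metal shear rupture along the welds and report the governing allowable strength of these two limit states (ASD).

E60XX → F_EXX = 60 ksi.
t_e = 0.707 × 0.4375 = 0.3093 in; L = 23 in.
Weld metal: R_n/Ω = (1/2.0) × 0.6 × 60 × 0.3093 × 23 = 128.1 kip.
Base metal (shear rupture): R_n/Ω = (1/2.0) × 0.6 × 58 × 0.875 × 23 = 350.2 kip.
Governing: weld metal.

R_n/Ω ≈ 128 kip (weld metal governs)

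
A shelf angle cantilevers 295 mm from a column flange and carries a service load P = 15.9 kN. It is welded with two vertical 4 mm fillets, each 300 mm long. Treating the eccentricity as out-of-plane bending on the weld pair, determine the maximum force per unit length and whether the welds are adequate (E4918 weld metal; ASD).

f_max ≈ 159 N/mm; adequate

E49XX → F_EXX = 490 MPa.
L_w = 2 × 300 = 600 mm; section modulus (unit throat) S = 2 × L²/6 = 30000 mm².
Direct shear f_v = P/L_w = 15.9×10³/600 = 26.5 N/mm.
Moment M = P × e = 15.9×10³ × 295 = 4690500 N·mm; bending f_b = M/S = 156.3 N/mm.
f_max = √(f_v² + f_b²) = √(26.5² + 156.3²) = 158.6 N/mm.
r_n/Ω = (1/2.0) × 0.6 × 490 × (0.707 × 4) = 415.7 N/mm → adequate.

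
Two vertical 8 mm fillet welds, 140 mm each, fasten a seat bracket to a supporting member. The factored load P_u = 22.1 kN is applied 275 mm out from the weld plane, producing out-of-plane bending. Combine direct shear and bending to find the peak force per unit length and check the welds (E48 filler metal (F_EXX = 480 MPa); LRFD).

f_max ≈ 934 N/mm; adequate

L_w = 2 × 140 = 280 mm; section modulus (unit throat) S = 2 × L²/6 = 6533 mm².
Direct shear f_v = P/L_w = 22.1×10³/280 = 78.93 N/mm.
Moment M = P × e = 22.1×10³ × 275 = 6077500 N·mm; bending f_b = M/S = 930.2 N/mm.
f_max = √(f_v² + f_b²) = √(78.93² + 930.2²) = 933.6 N/mm.
φr_n = 0.75 × 0.6 × 480 × (0.707 × 8) = 1222 N/mm → adequate.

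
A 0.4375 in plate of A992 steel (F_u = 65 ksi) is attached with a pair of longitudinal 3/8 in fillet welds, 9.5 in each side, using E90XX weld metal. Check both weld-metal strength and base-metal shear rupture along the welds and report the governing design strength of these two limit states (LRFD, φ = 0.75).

φR_n ≈ 204 kips (weld metal governs)

E90XX → F_EXX = 90 ksi.
t_e = 0.707 × 0.375 = 0.2651 in; L = 19 in.
Weld metal: φR_n = 0.75 × 0.6 × 90 × 0.2651 × 19 = 204 kips.
Base metal (shear rupture): φR_n = 0.75 × 0.6 × 65 × 0.4375 × 19 = 243.1 kips.
Governing: weld metal.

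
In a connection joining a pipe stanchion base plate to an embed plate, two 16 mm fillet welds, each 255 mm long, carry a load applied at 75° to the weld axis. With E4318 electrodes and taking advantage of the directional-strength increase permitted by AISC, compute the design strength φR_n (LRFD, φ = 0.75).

E43XX → F_EXX = 430 MPa.
t_e = 0.707 × 16 = 11.31 mm; A_we = 11.31 × 510 = 5769 mm².
Directional factor: 1.0 + 0.5 sin^1.5(75°) = 1.475.
F_nw = 0.6 × 430 × 1.475 = 380.5 MPa.
φR_n = 0.75 × 380.5 × 5769 × 10⁻³ = 1646 kN.

φR_n ≈ 1650 kN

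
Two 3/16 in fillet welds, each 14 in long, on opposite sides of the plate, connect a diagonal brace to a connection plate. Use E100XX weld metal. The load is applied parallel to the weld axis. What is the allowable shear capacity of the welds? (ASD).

E100XX → F_EXX = 100 ksi.
Effective throat t_e = 0.707 × 0.1875 = 0.1326 in.
Total length L = 28 in; A_we = 0.1326 × 28 = 3.712 in².
F_nw = 0.6 F_EXX = 0.6 × 100 = 60 ksi.
R_n = 60 × 3.712 = 222.7 kip; R_n/Ω = 222.7/2.0 = 111.4 kip.

R_n/Ω ≈ 111 kip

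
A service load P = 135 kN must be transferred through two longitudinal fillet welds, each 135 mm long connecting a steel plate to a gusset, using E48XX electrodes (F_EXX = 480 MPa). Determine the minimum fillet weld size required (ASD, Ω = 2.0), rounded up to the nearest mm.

w = 5 mm

Total weld length L = 270 mm.
Required throat t_e = P × Ω / (0.6 F_EXX × L) = 135 × 2.0 / (0.6 × 480 × 270 × 10⁻³) = 3.472 mm.
Required leg w = t_e / 0.707 = 4.911 mm → use 5 mm.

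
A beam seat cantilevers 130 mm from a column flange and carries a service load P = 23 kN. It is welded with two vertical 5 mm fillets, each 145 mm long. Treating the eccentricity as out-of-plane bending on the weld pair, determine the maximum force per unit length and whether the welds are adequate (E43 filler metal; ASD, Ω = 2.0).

f_max ≈ 434 N/mm; adequate

E43XX → F_EXX = 430 MPa.
L_w = 2 × 145 = 290 mm; section modulus (unit throat) S = 2 × L²/6 = 7008 mm².
Direct shear f_v = P/L_w = 23×10³/290 = 79.31 N/mm.
Moment M = P × e = 23×10³ × 130 = 2990000 N·mm; bending f_b = M/S = 426.6 N/mm.
f_max = √(f_v² + f_b²) = √(79.31² + 426.6²) = 433.9 N/mm.
r_n/Ω = (1/2.0) × 0.6 × 430 × (0.707 × 5) = 456 N/mm → adequate.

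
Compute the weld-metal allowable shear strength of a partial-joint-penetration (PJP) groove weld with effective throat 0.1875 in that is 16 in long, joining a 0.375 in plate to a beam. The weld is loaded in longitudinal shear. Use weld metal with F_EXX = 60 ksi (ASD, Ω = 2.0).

Effective throat (given) t_e = 0.1875 in.
A_we = 0.1875 × 16 = 3 in².
F_nw = 0.6 F_EXX = 36 ksi.
R_n/Ω = (36 × 3) / 2.0 = 54 kips.

R_n/Ω ≈ 54 kips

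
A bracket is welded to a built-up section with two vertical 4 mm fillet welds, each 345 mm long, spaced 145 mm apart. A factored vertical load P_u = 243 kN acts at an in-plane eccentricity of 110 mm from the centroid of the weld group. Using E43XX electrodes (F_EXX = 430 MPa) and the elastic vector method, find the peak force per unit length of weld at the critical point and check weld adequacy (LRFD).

Total weld length L_w = 690 mm. Treat welds as unit-width lines.
Polar moment about centroid: J = 2[d³/12 + d(b/2)²] = 2[345³/12 + 345×72.5²] = 10470000 mm³.
Direct shear f_v = P/L_w = 243×10³ / 690 = 352.2 N/mm (vertical).
Torsion M = P·e = 243×10³ × 110 = 26730000 N·mm.
Critical point at (x, y) = (72.5, 172.5) from centroid. f_tx = M·y/J = 440.4 N/mm; f_ty = M·x/J = 185.1 N/mm.
Resultant f_max = √[f_tx² + (f_v + f_ty)²] = √[440.4² + (352.2 + 185.1)²] = 694.7 N/mm.
Capacity per unit length: φr_n = 0.75 × 0.6 × 430 × (0.707 × 4) = 547.2 N/mm.
694.7 > 547.2 → NOT adequate.

f_max ≈ 695 N/mm; NOT adequate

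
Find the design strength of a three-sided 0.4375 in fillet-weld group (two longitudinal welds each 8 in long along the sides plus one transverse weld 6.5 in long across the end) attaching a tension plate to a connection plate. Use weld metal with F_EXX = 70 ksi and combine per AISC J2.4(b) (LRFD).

t_e = 0.707 × 0.4375 = 0.3093 in.
R_nwl = 0.6 × 70 × 0.3093 × 16 = 207.9 kip (longitudinal, 2 welds).
R_nwt = 0.6 × 70 × 0.3093 × 6.5 = 84.44 kip (transverse, base value).
(i) R_nwl + R_nwt = 292.3 kip; (ii) 0.85 R_nwl + 1.5 R_nwt = 303.3 kip.
R_n = max = 303.3 kip [governs: (ii)]; φR_n = 227.5 kip.

φR_n ≈ 228 kip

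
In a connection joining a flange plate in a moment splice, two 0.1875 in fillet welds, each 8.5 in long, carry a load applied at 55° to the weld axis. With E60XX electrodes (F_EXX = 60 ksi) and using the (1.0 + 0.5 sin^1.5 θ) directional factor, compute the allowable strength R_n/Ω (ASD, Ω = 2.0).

R_n/Ω ≈ 55.6 kips

t_e = 0.707 × 0.1875 = 0.1326 in; A_we = 0.1326 × 17 = 2.254 in².
Directional factor: 1.0 + 0.5 sin^1.5(55°) = 1.371.
F_nw = 0.6 × 60 × 1.371 = 49.35 ksi.
R_n/Ω = (49.35 × 2.254) / 2.0 = 55.6 kips.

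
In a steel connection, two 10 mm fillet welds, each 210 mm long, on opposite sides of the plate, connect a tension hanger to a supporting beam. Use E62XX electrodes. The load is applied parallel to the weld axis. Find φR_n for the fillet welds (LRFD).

E62XX → F_EXX = 620 MPa.
Effective throat t_e = 0.707 × 10 = 7.07 mm.
Total length L = 420 mm; A_we = 7.07 × 420 = 2969 mm².
F_nw = 0.6 F_EXX = 0.6 × 620 = 372 MPa.
φR_n = 0.75 × 372 × 2969 × 10⁻³ = 828.5 kN.

φR_n ≈ 828 kN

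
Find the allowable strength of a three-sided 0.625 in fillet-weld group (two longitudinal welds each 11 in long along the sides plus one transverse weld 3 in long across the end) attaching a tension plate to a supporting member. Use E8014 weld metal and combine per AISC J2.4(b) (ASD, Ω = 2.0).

R_n/Ω ≈ 265 kip

E80XX → F_EXX = 80 ksi.
t_e = 0.707 × 0.625 = 0.4419 in.
R_nwl = 0.6 × 80 × 0.4419 × 22 = 466.6 kip (longitudinal, 2 welds).
R_nwt = 0.6 × 80 × 0.4419 × 3 = 63.63 kip (transverse, base value).
(i) R_nwl + R_nwt = 530.2 kip; (ii) 0.85 R_nwl + 1.5 R_nwt = 492.1 kip.
R_n = max = 530.2 kip [governs: (i)]; R_n/Ω = 265.1 kip.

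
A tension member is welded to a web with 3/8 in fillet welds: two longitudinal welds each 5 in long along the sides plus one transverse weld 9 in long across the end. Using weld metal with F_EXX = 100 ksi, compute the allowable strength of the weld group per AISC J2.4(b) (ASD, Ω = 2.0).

R_n/Ω ≈ 175 kips

t_e = 0.707 × 0.375 = 0.2651 in.
R_nwl = 0.6 × 100 × 0.2651 × 10 = 159.1 kips (longitudinal, 2 welds).
R_nwt = 0.6 × 100 × 0.2651 × 9 = 143.2 kips (transverse, base value).
(i) R_nwl + R_nwt = 302.2 kips; (ii) 0.85 R_nwl + 1.5 R_nwt = 350 kips.
R_n = max = 350 kips [governs: (ii)]; R_n/Ω = 175 kips.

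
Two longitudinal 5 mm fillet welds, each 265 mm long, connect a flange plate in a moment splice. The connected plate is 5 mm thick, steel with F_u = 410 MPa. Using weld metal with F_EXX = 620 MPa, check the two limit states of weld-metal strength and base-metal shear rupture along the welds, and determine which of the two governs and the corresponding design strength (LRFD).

φR_n ≈ 489 kN (base-metal shear rupture governs)

t_e = 0.707 × 5 = 3.535 mm; L = 530 mm.
Weld metal: φR_n = 0.75 × 0.6 × 620 × 3.535 × 530 × 10⁻³ = 522.7 kN.
Base metal (shear rupture): φR_n = 0.75 × 0.6 × 410 × 5 × 530 × 10⁻³ = 488.9 kN.
Governing: base-metal shear rupture.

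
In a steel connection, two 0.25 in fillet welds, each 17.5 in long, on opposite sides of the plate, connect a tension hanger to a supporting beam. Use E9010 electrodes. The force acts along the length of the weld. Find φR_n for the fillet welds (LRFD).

E90XX → F_EXX = 90 ksi.
Effective throat t_e = 0.707 × 0.25 = 0.1767 in.
Total length L = 35 in; A_we = 0.1767 × 35 = 6.186 in².
F_nw = 0.6 F_EXX = 0.6 × 90 = 54 ksi.
φR_n = 0.75 × 54 × 6.186 = 250.5 kips.

φR_n ≈ 251 kips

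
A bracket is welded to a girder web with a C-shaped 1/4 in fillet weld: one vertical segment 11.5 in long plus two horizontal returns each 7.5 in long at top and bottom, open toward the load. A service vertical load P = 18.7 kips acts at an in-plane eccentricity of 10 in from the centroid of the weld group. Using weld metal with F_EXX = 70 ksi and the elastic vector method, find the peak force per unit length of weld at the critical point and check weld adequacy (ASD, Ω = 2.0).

f_max ≈ 2.41 kip/in; adequate

Total weld length L_w = 26.5 in. Treat welds as unit-width lines.
Centroid: x̄ = 2×7.5×3.75 / 26.5 = 2.123 in from the vertical weld.
Polar moment about centroid: J = I_x + I_y = [11.5³/12 + 2×7.5×5.75²] + [11.5×2.123² + 2(7.5³/12 + 7.5×1.627²)] = 784.5 in³.
Direct shear f_v = P/L_w = 18.7 / 26.5 = 0.7057 kip/in (vertical).
Torsion M = P·e = 18.7 × 10 = 187 kip·in.
Critical point at (x, y) = (5.377, 5.75) from centroid. f_tx = M·y/J = 1.371 kip/in; f_ty = M·x/J = 1.282 kip/in.
Resultant f_max = √[f_tx² + (f_v + f_ty)²] = √[1.371² + (0.7057 + 1.282)²] = 2.414 kip/in.
Capacity per unit length: r_n/Ω = (1/2.0) × 0.6 × 70 × (0.707 × 0.25) = 3.712 kip/in.
2.414 ≤ 3.712 → adequate.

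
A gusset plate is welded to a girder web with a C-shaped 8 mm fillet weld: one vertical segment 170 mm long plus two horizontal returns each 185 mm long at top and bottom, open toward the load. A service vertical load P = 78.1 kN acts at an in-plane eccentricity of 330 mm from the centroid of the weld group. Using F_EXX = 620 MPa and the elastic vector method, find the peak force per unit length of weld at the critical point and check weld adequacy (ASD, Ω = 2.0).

Total weld length L_w = 540 mm. Treat welds as unit-width lines.
Centroid: x̄ = 2×185×92.5 / 540 = 63.38 mm from the vertical weld.
Polar moment about centroid: J = I_x + I_y = [170³/12 + 2×185×85²] + [170×63.38² + 2(185³/12 + 185×29.12²)] = 5135000 mm³.
Direct shear f_v = P/L_w = 78.1×10³ / 540 = 144.6 N/mm (vertical).
Torsion M = P·e = 78.1×10³ × 330 = 25773000 N·mm.
Critical point at (x, y) = (121.6, 85) from centroid. f_tx = M·y/J = 426.7 N/mm; f_ty = M·x/J = 610.5 N/mm.
Resultant f_max = √[f_tx² + (f_v + f_ty)²] = √[426.7² + (144.6 + 610.5)²] = 867.3 N/mm.
Capacity per unit length: r_n/Ω = (1/2.0) × 0.6 × 620 × (0.707 × 8) = 1052 N/mm.
867.3 ≤ 1052 → adequate.

f_max ≈ 867 N/mm; adequate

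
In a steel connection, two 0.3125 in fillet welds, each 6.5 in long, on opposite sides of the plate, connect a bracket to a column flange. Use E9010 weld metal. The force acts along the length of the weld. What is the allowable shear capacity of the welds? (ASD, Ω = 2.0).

R_n/Ω ≈ 77.5 kips

E90XX → F_EXX = 90 ksi.
Effective throat t_e = 0.707 × 0.3125 = 0.2209 in.
Total length L = 13 in; A_we = 0.2209 × 13 = 2.872 in².
F_nw = 0.6 F_EXX = 0.6 × 90 = 54 ksi.
R_n = 54 × 2.872 = 155.1 kips; R_n/Ω = 155.1/2.0 = 77.55 kips.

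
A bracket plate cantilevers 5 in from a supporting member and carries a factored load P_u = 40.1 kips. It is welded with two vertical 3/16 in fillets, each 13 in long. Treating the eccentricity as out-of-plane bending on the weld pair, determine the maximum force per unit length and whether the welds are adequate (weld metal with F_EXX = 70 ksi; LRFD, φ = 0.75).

f_max ≈ 3.88 kip/in; adequate

L_w = 2 × 13 = 26 in; section modulus (unit throat) S = 2 × L²/6 = 56.33 in².
Direct shear f_v = P/L_w = 40.1/26 = 1.542 kip/in.
Moment M = P × e = 40.1 × 5 = 200.5 kip·in; bending f_b = M/S = 3.559 kip/in.
f_max = √(f_v² + f_b²) = √(1.542² + 3.559²) = 3.879 kip/in.
φr_n = 0.75 × 0.6 × 70 × (0.707 × 0.1875) = 4.176 kip/in → adequate.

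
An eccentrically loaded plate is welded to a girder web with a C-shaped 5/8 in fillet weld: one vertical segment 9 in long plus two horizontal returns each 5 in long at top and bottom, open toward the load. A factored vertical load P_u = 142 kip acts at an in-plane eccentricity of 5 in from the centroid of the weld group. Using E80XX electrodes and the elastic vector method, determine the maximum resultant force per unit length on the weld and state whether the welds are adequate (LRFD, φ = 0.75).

f_max ≈ 18.8 kip/in; NOT adequate

E80XX → F_EXX = 80 ksi.
Total weld length L_w = 19 in. Treat welds as unit-width lines.
Centroid: x̄ = 2×5×2.5 / 19 = 1.316 in from the vertical weld.
Polar moment about centroid: J = I_x + I_y = [9³/12 + 2×5×4.5²] + [9×1.316² + 2(5³/12 + 5×1.184²)] = 313.7 in³.
Direct shear f_v = P/L_w = 142 / 19 = 7.474 kip/in (vertical).
Torsion M = P·e = 142 × 5 = 710 kip·in.
Critical point at (x, y) = (3.684, 4.5) from centroid. f_tx = M·y/J = 10.19 kip/in; f_ty = M·x/J = 8.339 kip/in.
Resultant f_max = √[f_tx² + (f_v + f_ty)²] = √[10.19² + (7.474 + 8.339)²] = 18.81 kip/in.
Capacity per unit length: φr_n = 0.75 × 0.6 × 80 × (0.707 × 0.625) = 15.91 kip/in.
18.81 > 15.91 → NOT adequate.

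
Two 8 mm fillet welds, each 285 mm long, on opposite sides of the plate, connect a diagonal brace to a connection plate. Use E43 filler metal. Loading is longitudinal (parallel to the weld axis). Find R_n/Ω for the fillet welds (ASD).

E43XX → F_EXX = 430 MPa.
Effective throat t_e = 0.707 × 8 = 5.656 mm.
Total length L = 570 mm; A_we = 5.656 × 570 = 3224 mm².
F_nw = 0.6 F_EXX = 0.6 × 430 = 258 MPa.
R_n = 258 × 3224 × 10⁻³ = 831.8 kN; R_n/Ω = 831.8/2.0 = 415.9 kN.

R_n/Ω ≈ 416 kN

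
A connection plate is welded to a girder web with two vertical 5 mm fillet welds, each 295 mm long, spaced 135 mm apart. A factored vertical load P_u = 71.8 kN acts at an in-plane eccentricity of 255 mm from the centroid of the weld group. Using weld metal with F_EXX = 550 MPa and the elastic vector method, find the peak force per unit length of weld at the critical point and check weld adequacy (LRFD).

Total weld length L_w = 590 mm. Treat welds as unit-width lines.
Polar moment about centroid: J = 2[d³/12 + d(b/2)²] = 2[295³/12 + 295×67.5²] = 6967000 mm³.
Direct shear f_v = P/L_w = 71.8×10³ / 590 = 121.7 N/mm (vertical).
Torsion M = P·e = 71.8×10³ × 255 = 18309000 N·mm.
Critical point at (x, y) = (67.5, 147.5) from centroid. f_tx = M·y/J = 387.6 N/mm; f_ty = M·x/J = 177.4 N/mm.
Resultant f_max = √[f_tx² + (f_v + f_ty)²] = √[387.6² + (121.7 + 177.4)²] = 489.6 N/mm.
Capacity per unit length: φr_n = 0.75 × 0.6 × 550 × (0.707 × 5) = 874.9 N/mm.
489.6 ≤ 874.9 → adequate.

f_max ≈ 490 N/mm; adequate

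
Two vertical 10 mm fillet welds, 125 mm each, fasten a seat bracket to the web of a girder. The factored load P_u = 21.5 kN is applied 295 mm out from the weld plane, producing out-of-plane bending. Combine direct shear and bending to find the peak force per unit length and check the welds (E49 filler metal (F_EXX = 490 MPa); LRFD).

L_w = 2 × 125 = 250 mm; section modulus (unit throat) S = 2 × L²/6 = 5208 mm².
Direct shear f_v = P/L_w = 21.5×10³/250 = 86 N/mm.
Moment M = P × e = 21.5×10³ × 295 = 6342500 N·mm; bending f_b = M/S = 1218 N/mm.
f_max = √(f_v² + f_b²) = √(86² + 1218²) = 1221 N/mm.
φr_n = 0.75 × 0.6 × 490 × (0.707 × 10) = 1559 N/mm → adequate.

f_max ≈ 1220 N/mm; adequate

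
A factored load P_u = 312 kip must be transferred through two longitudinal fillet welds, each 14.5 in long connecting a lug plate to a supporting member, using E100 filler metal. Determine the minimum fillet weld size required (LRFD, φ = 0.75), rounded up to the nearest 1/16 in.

E100XX → F_EXX = 100 ksi.
Total weld length L = 29 in.
Required throat t_e = P_u / (φ × 0.6 F_EXX × L) = 312 / (0.75 × 0.6 × 100 × 29) = 0.2391 in.
Required leg w = t_e / 0.707 = 0.3382 in → use 3/8 in.

w = 3/8 in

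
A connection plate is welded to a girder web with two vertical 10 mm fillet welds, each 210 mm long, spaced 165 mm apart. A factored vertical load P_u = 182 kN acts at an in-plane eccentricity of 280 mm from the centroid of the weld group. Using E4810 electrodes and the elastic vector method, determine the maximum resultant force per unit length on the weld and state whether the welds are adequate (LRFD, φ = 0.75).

E48XX → F_EXX = 480 MPa.
Total weld length L_w = 420 mm. Treat welds as unit-width lines.
Polar moment about centroid: J = 2[d³/12 + d(b/2)²] = 2[210³/12 + 210×82.5²] = 4402000 mm³.
Direct shear f_v = P/L_w = 182×10³ / 420 = 433.3 N/mm (vertical).
Torsion M = P·e = 182×10³ × 280 = 50960000 N·mm.
Critical point at (x, y) = (82.5, 105) from centroid. f_tx = M·y/J = 1216 N/mm; f_ty = M·x/J = 955 N/mm.
Resultant f_max = √[f_tx² + (f_v + f_ty)²] = √[1216² + (433.3 + 955)²] = 1845 N/mm.
Capacity per unit length: φr_n = 0.75 × 0.6 × 480 × (0.707 × 10) = 1527 N/mm.
1845 > 1527 → NOT adequate.

f_max ≈ 1850 N/mm; NOT adequate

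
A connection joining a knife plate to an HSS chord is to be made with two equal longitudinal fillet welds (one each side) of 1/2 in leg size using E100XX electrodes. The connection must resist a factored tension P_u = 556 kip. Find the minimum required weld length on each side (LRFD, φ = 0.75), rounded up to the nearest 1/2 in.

L = 17.5 in on each side

E100XX → F_EXX = 100 ksi.
Throat t_e = 0.707 × 0.5 = 0.3535 in.
φr_n = 0.75 × 0.6 × 100 × 0.3535 = 15.91 kip/in.
L_req = P_u / φr_n = 556 / 15.91 = 34.95 in total.
Per side: 34.95 / 2 = 17.48 in.
Round up → use L = 17.5 in on each side.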